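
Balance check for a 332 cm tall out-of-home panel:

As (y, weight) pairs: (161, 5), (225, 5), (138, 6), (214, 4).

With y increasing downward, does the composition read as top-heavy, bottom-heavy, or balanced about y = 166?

bottom-heavy

Total weight = 5 + 5 + 6 + 4 = 20.
y: (5·161 + 5·225 + 6·138 + 4·214) / 20 = 3614 / 20 ≈ 180.70
180.7 lies below (larger y than) the midline 166, so the layout is bottom-heavy.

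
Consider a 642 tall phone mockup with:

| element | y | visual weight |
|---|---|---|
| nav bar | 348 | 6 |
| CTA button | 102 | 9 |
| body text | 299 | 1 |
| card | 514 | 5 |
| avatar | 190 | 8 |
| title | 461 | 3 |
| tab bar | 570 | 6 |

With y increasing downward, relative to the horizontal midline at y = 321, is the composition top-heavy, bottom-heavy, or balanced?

balanced

Total weight = 6 + 9 + 1 + 5 + 8 + 3 + 6 = 38.
y: moment 12198 / weight 38 ≈ 321.00
321.00 = 321 exactly: balanced.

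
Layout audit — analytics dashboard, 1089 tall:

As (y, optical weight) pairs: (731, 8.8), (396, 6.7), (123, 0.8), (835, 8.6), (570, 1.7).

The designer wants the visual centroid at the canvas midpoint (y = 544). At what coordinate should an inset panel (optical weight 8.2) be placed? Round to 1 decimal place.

After adding the inset panel, total weight = 8.8 + 6.7 + 0.8 + 8.6 + 1.7 + 8.2 = 34.8.
y: target moment 34.8×544 = 18931.2; current 8.8·731 + 6.7·396 + 0.8·123 + 8.6·835 + 1.7·570 = 17334.4; the inset panel supplies 1596.8, so y = 1596.8/8.2 ≈ 194.73.

y ≈ 194.7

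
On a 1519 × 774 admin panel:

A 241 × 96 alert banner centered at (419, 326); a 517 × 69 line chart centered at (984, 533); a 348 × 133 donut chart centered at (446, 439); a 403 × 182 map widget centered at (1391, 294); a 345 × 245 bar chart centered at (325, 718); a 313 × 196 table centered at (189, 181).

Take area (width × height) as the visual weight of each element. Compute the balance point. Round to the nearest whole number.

(637, 432)

Areas: alert banner 241·96 = 23136, line chart 517·69 = 35673, donut chart 348·133 = 46284, map widget 403·182 = 73346, bar chart 345·245 = 84525, table 313·196 = 61348. Total weight = 324312.
x-moment: 23136·419 + 35673·984 + 46284·446 + 73346·1391 + 84525·325 + 61348·189 = 206528563; centroid 206528563/324312 ≈ 636.82.
y-moment: 23136·326 + 35673·533 + 46284·439 + 73346·294 + 84525·718 + 61348·181 = 140231383; centroid 140231383/324312 ≈ 432.40.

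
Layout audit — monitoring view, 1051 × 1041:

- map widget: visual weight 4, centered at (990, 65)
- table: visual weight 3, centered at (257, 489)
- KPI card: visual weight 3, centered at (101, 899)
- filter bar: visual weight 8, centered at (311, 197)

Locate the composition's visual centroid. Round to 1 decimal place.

Weights sum to 4 + 3 + 3 + 8 = 18.
x: (4·990 + 3·257 + 3·101 + 8·311) / 18 = 7522 / 18 ≈ 417.89
y: (4·65 + 3·489 + 3·899 + 8·197) / 18 = 6000 / 18 ≈ 333.33

(417.9, 333.3)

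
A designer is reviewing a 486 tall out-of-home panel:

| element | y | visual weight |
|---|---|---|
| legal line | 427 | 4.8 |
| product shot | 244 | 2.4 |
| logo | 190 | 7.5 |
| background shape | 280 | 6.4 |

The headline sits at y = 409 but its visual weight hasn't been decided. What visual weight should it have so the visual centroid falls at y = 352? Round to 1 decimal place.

w ≈ 27.6

Known weights sum to 4.8 + 2.4 + 7.5 + 6.4 = 21.1; their moment is 4.8·427 + 2.4·244 + 7.5·190 + 6.4·280 = 5852.2.
Set Σw·y/Σw = 352: (5852.2 + 409w) = 352·(21.1 + w).
So w = (352·21.1 − 5852.2)/(409 − 352) = 1575.0/57 ≈ 27.63.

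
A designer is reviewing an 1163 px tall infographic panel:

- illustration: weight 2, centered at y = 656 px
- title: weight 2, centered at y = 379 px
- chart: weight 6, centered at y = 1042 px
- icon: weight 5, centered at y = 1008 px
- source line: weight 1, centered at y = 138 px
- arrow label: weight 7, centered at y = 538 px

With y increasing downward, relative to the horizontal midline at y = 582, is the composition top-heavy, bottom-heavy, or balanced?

bottom-heavy

Σw = 2 + 2 + 6 + 5 + 1 + 7 = 23.
Σw·y = 2·656 + 2·379 + 6·1042 + 5·1008 + 1·138 + 7·538 = 17266, so ȳ = 17266/23 ≈ 750.70.
750.7 lies below (larger y than) the midline 582, so the layout is bottom-heavy.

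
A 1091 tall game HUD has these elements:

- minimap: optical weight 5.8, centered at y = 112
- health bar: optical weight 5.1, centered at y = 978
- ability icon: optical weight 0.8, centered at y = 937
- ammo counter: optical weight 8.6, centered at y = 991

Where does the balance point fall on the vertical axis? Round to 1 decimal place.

y ≈ 734.5

Σw = 5.8 + 5.1 + 0.8 + 8.6 = 20.3.
y-moment: 5.8·112 + 5.1·978 + 0.8·937 + 8.6·991 = 14909.6; centroid 14909.6/20.3 ≈ 734.46.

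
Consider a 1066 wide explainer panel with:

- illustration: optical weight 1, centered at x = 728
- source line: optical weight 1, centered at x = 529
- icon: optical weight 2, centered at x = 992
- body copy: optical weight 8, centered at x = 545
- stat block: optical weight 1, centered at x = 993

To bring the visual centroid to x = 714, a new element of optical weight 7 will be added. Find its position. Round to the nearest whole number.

New total weight: (1 + 1 + 2 + 8 + 1) + 7 = 20.
x: target moment 20×714 = 14280; current 1·728 + 1·529 + 2·992 + 8·545 + 1·993 = 8594; the new element supplies 5686, so x = 5686/7 ≈ 812.29.

x ≈ 812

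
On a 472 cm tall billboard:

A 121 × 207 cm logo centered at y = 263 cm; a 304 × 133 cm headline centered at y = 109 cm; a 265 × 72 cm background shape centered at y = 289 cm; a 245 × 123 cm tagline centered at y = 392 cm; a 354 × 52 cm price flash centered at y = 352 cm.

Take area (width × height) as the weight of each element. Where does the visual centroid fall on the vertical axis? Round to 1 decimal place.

y ≈ 261.5

Taking area as weight: logo 121·207 = 25047, headline 304·133 = 40432, background shape 265·72 = 19080, tagline 245·123 = 30135, price flash 354·52 = 18408. Sum 133102.
y-moment: 25047·263 + 40432·109 + 19080·289 + 30135·392 + 18408·352 = 34801105; centroid 34801105/133102 ≈ 261.46.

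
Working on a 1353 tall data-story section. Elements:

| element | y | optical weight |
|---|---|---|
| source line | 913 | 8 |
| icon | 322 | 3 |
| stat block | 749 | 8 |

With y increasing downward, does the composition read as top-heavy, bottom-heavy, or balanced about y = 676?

bottom-heavy

Σw = 8 + 3 + 8 = 19.
y: (8·913 + 3·322 + 8·749) / 19 = 14262 / 19 ≈ 750.63
750.6 lies below (larger y than) the midline 676, so the layout is bottom-heavy.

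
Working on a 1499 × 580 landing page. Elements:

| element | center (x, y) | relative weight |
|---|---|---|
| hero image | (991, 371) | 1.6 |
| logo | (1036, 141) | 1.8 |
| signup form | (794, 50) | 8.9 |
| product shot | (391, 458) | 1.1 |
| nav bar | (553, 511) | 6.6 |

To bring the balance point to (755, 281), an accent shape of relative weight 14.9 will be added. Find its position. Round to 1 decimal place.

With the accent shape, Σw becomes 1.6 + 1.8 + 8.9 + 1.1 + 6.6 + 14.9 = 34.9.
x: need Σw·x = 34.9·755 = 26349.5. Existing = 1.6·991 + 1.8·1036 + 8.9·794 + 1.1·391 + 6.6·553 = 14596.9. Remainder 11752.6 / 14.9 ≈ 788.77.
y: need Σw·y = 34.9·281 = 9806.9. Existing = 1.6·371 + 1.8·141 + 8.9·50 + 1.1·458 + 6.6·511 = 5168.8. Remainder 4638.1 / 14.9 ≈ 311.28.

(788.8, 311.3)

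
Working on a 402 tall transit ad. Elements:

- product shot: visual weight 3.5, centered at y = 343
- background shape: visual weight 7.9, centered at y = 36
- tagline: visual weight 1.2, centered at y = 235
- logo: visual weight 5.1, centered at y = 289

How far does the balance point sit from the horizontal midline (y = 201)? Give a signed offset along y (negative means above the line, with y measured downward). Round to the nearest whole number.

Σw = 3.5 + 7.9 + 1.2 + 5.1 = 17.7.
y-moment: 3.5·343 + 7.9·36 + 1.2·235 + 5.1·289 = 3240.8; centroid 3240.8/17.7 ≈ 183.10.
Offset from y = 201: 183.10 − 201 ≈ -17.90.

≈ -18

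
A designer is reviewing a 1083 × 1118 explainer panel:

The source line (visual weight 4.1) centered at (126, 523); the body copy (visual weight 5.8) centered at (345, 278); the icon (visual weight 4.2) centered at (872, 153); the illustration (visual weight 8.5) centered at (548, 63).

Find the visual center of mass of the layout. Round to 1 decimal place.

Σw = 4.1 + 5.8 + 4.2 + 8.5 = 22.6.
x: (4.1·126 + 5.8·345 + 4.2·872 + 8.5·548) / 22.6 = 10838.0 / 22.6 ≈ 479.56
y: (4.1·523 + 5.8·278 + 4.2·153 + 8.5·63) / 22.6 = 4934.8 / 22.6 ≈ 218.35

(479.6, 218.4)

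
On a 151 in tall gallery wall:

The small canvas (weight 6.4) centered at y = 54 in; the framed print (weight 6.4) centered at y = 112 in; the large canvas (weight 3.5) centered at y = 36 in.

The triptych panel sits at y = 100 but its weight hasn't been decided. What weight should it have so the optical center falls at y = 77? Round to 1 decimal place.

Known weights sum to 6.4 + 6.4 + 3.5 = 16.3; their moment is 6.4·54 + 6.4·112 + 3.5·36 = 1188.4.
For the centroid to hit 77: (1188.4 + w·100) / (16.3 + w) = 77.
Solving: w = (77·16.3 − 1188.4) / (100 − 77) = 66.7 / 23 ≈ 2.90.

w ≈ 2.9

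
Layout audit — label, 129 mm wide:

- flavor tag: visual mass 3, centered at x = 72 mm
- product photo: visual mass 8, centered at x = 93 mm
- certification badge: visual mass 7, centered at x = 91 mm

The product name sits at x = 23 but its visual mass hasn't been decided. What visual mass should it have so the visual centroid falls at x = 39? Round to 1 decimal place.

w ≈ 55.9

Existing Σw = 18 (3 + 8 + 7); existing moment 3·72 + 8·93 + 7·91 = 1597.
For the centroid to hit 39: (1597 + w·23) / (18 + w) = 39.
So w = (39·18 − 1597)/(23 − 39) = -895/-16 ≈ 55.94.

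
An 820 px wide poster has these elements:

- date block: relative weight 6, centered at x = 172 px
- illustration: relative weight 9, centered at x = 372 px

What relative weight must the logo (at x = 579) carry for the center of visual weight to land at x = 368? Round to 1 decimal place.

w ≈ 5.4

Existing Σw = 15 (6 + 9); existing moment 6·172 + 9·372 = 4380.
Balance at x = 368 requires (4380 + w·579) / (15 + w) = 368.
Rearranging, w·(579 − 368) = 368·15 − 4380 = 1140, so w ≈ 1140/211 = 5.40.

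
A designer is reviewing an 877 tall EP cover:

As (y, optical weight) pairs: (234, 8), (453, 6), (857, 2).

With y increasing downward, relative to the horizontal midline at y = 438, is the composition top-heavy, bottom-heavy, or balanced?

Σw = 8 + 6 + 2 = 16.
y-moment: 8·234 + 6·453 + 2·857 = 6304; centroid 6304/16 ≈ 394.00.
394.0 vs midline 438 → top-heavy.

top-heavy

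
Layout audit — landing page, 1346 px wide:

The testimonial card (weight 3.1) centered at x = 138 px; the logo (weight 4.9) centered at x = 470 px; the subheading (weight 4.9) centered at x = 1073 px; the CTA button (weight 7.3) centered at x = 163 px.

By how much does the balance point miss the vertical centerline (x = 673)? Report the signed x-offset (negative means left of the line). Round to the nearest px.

≈ -219 px

Σw = 3.1 + 4.9 + 4.9 + 7.3 = 20.2.
Σw·x = 3.1·138 + 4.9·470 + 4.9·1073 + 7.3·163 = 9178.4, so x̄ = 9178.4/20.2 ≈ 454.38.
Offset from x = 673: 454.38 − 673 ≈ -218.62.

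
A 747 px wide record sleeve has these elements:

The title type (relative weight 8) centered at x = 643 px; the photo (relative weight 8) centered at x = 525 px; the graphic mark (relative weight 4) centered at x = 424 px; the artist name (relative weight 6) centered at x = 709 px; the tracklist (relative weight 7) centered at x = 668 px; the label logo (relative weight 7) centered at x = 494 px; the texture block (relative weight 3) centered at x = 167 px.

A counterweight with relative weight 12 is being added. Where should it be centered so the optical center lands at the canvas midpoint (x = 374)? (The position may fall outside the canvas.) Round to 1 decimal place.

x ≈ -279.9

With the counterweight, Σw becomes 8 + 8 + 4 + 6 + 7 + 7 + 3 + 12 = 55.
Along x: (23929 + 12·x) / 55 = 374 (existing moment 8·643 + 8·525 + 4·424 + 6·709 + 7·668 + 7·494 + 3·167 = 23929) ⇒ x = (20570 − 23929) / 12 ≈ -279.92.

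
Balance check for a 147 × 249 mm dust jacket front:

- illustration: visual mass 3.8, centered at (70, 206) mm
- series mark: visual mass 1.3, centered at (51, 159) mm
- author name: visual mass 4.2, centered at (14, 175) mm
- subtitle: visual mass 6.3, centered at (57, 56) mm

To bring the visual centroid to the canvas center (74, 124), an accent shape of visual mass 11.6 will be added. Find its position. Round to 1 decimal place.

After adding the accent shape, total weight = 3.8 + 1.3 + 4.2 + 6.3 + 11.6 = 27.2.
x: need Σw·x = 27.2·74 = 2012.8. Existing = 3.8·70 + 1.3·51 + 4.2·14 + 6.3·57 = 750.2. Remainder 1262.6 / 11.6 ≈ 108.84.
y: need Σw·y = 27.2·124 = 3372.8. Existing = 3.8·206 + 1.3·159 + 4.2·175 + 6.3·56 = 2077.3. Remainder 1295.5 / 11.6 ≈ 111.68.

(108.8, 111.7)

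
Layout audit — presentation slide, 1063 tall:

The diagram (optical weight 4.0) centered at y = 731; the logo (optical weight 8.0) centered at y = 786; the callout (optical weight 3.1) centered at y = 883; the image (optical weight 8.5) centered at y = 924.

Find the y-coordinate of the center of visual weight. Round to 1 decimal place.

Σw = 4.0 + 8.0 + 3.1 + 8.5 = 23.6.
y-moment: 4.0·731 + 8.0·786 + 3.1·883 + 8.5·924 = 19803.3; centroid 19803.3/23.6 ≈ 839.12.

y ≈ 839.1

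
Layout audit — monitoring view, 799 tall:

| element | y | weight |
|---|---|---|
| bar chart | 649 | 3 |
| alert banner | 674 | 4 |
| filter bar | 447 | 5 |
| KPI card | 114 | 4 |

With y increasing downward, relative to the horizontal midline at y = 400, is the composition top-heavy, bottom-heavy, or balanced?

bottom-heavy

Weights sum to 3 + 4 + 5 + 4 = 16.
y: (3·649 + 4·674 + 5·447 + 4·114) / 16 = 7334 / 16 ≈ 458.38
458.4 lies below (larger y than) the midline 400, so the layout is bottom-heavy.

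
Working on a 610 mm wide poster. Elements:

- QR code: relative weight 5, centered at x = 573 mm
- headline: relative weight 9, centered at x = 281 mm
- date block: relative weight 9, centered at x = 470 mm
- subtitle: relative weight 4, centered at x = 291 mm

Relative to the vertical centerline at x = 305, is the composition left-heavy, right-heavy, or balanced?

Σw = 5 + 9 + 9 + 4 = 27.
x-moment: 5·573 + 9·281 + 9·470 + 4·291 = 10788; centroid 10788/27 ≈ 399.56.
399.6 lies right of the midline 305, so the layout is right-heavy.

right-heavy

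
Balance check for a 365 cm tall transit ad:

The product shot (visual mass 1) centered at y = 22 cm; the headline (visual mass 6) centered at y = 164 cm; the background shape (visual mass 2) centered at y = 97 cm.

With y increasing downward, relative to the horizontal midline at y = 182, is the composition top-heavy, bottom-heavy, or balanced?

Weights sum to 1 + 6 + 2 = 9.
Σw·y = 1·22 + 6·164 + 2·97 = 1200, so ȳ = 1200/9 ≈ 133.33.
133.3 vs midline 182 → top-heavy.

top-heavy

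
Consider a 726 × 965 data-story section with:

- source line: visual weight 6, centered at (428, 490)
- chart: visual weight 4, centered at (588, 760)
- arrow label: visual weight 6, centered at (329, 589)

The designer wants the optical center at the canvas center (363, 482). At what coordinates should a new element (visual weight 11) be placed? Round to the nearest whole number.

After adding the new element, total weight = 6 + 4 + 6 + 11 = 27.
Along x: (6894 + 11·x) / 27 = 363 (existing moment 6·428 + 4·588 + 6·329 = 6894) ⇒ x = (9801 − 6894) / 11 ≈ 264.27.
Along y: (9514 + 11·y) / 27 = 482 (existing moment 6·490 + 4·760 + 6·589 = 9514) ⇒ y = (13014 − 9514) / 11 ≈ 318.18.

(264, 318)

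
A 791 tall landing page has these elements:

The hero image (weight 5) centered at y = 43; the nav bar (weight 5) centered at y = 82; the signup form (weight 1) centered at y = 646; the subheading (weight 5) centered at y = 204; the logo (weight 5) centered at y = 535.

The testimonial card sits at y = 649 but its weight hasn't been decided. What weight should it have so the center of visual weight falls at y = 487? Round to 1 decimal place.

w ≈ 32.5

Fixed elements: Σw = 5 + 5 + 1 + 5 + 5 = 21, Σw·y = 5·43 + 5·82 + 1·646 + 5·204 + 5·535 = 4966.
Balance at y = 487 requires (4966 + w·649) / (21 + w) = 487.
Rearranging, w·(649 − 487) = 487·21 − 4966 = 5261, so w ≈ 5261/162 = 32.48.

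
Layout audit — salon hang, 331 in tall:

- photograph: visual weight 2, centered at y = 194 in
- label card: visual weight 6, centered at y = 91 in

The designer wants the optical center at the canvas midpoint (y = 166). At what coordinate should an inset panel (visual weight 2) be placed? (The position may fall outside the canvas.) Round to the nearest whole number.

New total weight: (2 + 6) + 2 = 10.
y: target moment 10×166 = 1660; current 2·194 + 6·91 = 934; the inset panel supplies 726, so y = 726/2 ≈ 363.00.

y ≈ 363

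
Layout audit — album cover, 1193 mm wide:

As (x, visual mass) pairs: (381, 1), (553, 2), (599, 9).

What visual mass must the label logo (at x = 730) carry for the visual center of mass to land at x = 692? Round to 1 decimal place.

Fixed elements: Σw = 1 + 2 + 9 = 12, Σw·x = 1·381 + 2·553 + 9·599 = 6878.
Balance at x = 692 requires (6878 + w·730) / (12 + w) = 692.
Solving: w = (692·12 − 6878) / (730 − 692) = 1426 / 38 ≈ 37.53.

w ≈ 37.5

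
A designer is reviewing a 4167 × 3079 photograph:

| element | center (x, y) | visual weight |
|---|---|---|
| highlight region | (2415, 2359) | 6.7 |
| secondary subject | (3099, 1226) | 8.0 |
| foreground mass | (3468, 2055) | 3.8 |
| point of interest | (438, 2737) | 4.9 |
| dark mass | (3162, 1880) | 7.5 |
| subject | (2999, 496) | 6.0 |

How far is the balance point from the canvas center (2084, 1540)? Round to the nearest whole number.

Σw = 6.7 + 8.0 + 3.8 + 4.9 + 7.5 + 6.0 = 36.9.
x: moment 98006.1 / weight 36.9 ≈ 2655.99
Σw·y = 63909.6; ȳ = 63909.6/36.9 ≈ 1731.97.
From (2084, 1540): dx = 571.99, dy = 191.97, so the distance is √(dx²+dy²) ≈ 603.35.

≈ 603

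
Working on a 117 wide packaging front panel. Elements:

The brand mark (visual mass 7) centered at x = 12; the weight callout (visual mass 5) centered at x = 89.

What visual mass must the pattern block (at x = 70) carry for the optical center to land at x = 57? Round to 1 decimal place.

Known weights sum to 7 + 5 = 12; their moment is 7·12 + 5·89 = 529.
Set Σw·x/Σw = 57: (529 + 70w) = 57·(12 + w).
Rearranging, w·(70 − 57) = 57·12 − 529 = 155, so w ≈ 155/13 = 11.92.

w ≈ 11.9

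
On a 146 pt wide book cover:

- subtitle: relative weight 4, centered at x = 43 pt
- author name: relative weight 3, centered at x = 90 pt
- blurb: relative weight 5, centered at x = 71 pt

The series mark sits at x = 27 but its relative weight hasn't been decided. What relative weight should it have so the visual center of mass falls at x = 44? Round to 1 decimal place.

w ≈ 15.8

Known weights sum to 4 + 3 + 5 = 12; their moment is 4·43 + 3·90 + 5·71 = 797.
Set Σw·x/Σw = 44: (797 + 27w) = 44·(12 + w).
Solving: w = (44·12 − 797) / (27 − 44) = -269 / -17 ≈ 15.82.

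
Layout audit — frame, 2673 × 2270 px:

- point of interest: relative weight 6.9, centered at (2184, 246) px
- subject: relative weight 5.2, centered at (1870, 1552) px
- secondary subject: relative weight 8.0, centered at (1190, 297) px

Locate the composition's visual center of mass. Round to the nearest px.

(1707, 604)

Σw = 6.9 + 5.2 + 8.0 = 20.1.
Σw·x = 6.9·2184 + 5.2·1870 + 8.0·1190 = 34313.6, so x̄ = 34313.6/20.1 ≈ 1707.14.
Σw·y = 6.9·246 + 5.2·1552 + 8.0·297 = 12143.8, so ȳ = 12143.8/20.1 ≈ 604.17.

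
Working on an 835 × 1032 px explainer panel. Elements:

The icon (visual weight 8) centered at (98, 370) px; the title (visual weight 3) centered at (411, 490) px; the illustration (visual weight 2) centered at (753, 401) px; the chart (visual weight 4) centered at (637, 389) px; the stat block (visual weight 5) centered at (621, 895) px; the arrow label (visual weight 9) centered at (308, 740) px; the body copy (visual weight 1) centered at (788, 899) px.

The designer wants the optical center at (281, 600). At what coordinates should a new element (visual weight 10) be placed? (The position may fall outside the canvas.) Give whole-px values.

(-93, 638)

With the new element, Σw becomes 8 + 3 + 2 + 4 + 5 + 9 + 1 + 10 = 42.
x: need Σw·x = 42·281 = 11802. Existing = 8·98 + 3·411 + 2·753 + 4·637 + 5·621 + 9·308 + 1·788 = 12736. Remainder -934 / 10 ≈ -93.40.
y: need Σw·y = 42·600 = 25200. Existing = 8·370 + 3·490 + 2·401 + 4·389 + 5·895 + 9·740 + 1·899 = 18822. Remainder 6378 / 10 ≈ 637.80.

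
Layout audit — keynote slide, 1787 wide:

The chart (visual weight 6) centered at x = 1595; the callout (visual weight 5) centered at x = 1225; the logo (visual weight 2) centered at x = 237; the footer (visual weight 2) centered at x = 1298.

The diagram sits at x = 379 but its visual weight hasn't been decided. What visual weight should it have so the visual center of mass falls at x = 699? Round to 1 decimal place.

w ≈ 25.9

Fixed elements: Σw = 6 + 5 + 2 + 2 = 15, Σw·x = 6·1595 + 5·1225 + 2·237 + 2·1298 = 18765.
For the centroid to hit 699: (18765 + w·379) / (15 + w) = 699.
So w = (699·15 − 18765)/(379 − 699) = -8280/-320 ≈ 25.88.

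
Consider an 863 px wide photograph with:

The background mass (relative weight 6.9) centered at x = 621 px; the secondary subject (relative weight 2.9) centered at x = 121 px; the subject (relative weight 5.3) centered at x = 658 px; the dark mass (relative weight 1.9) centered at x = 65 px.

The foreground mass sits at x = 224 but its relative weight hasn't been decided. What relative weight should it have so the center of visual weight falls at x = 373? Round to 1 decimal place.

w ≈ 12.8

Fixed elements: Σw = 6.9 + 2.9 + 5.3 + 1.9 = 17.0, Σw·x = 6.9·621 + 2.9·121 + 5.3·658 + 1.9·65 = 8246.7.
Set Σw·x/Σw = 373: (8246.7 + 224w) = 373·(17.0 + w).
Rearranging, w·(224 − 373) = 373·17.0 − 8246.7 = -1905.7, so w ≈ -1905.7/-149 = 12.79.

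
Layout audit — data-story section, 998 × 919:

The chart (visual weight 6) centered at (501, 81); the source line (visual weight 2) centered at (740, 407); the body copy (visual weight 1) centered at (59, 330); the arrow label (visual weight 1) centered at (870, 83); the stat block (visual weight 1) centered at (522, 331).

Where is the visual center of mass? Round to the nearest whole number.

(540, 186)

Weights sum to 6 + 2 + 1 + 1 + 1 = 11.
x: (6·501 + 2·740 + 1·59 + 1·870 + 1·522) / 11 = 5937 / 11 ≈ 539.73
y: (6·81 + 2·407 + 1·330 + 1·83 + 1·331) / 11 = 2044 / 11 ≈ 185.82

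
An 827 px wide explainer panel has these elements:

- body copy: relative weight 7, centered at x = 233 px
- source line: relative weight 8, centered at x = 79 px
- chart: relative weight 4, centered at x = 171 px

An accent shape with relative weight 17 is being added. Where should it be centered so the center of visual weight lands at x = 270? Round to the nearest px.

With the accent shape, Σw becomes 7 + 8 + 4 + 17 = 36.
x: target moment 36×270 = 9720; current 7·233 + 8·79 + 4·171 = 2947; the accent shape supplies 6773, so x = 6773/17 ≈ 398.41.

x ≈ 398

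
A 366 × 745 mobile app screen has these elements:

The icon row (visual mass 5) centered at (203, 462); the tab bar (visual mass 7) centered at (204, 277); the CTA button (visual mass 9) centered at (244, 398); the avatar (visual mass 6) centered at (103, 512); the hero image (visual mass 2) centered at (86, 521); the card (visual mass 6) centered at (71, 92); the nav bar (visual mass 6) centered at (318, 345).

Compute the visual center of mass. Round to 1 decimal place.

Σw = 5 + 7 + 9 + 6 + 2 + 6 + 6 = 41.
x: moment 7763 / weight 41 ≈ 189.34
y: moment 14567 / weight 41 ≈ 355.29

(189.3, 355.3)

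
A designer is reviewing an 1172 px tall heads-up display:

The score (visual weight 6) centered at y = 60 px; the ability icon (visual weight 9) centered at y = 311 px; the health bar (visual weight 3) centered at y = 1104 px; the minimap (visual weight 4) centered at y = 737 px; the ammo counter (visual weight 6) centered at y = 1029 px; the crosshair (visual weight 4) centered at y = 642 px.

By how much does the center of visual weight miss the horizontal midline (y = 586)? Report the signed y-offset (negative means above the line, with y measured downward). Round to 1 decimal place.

≈ -18.5 px

Σw = 6 + 9 + 3 + 4 + 6 + 4 = 32.
Σw·y = 18161; ȳ = 18161/32 ≈ 567.53.
Against y = 586, that's 567.53 − 586 = -18.47.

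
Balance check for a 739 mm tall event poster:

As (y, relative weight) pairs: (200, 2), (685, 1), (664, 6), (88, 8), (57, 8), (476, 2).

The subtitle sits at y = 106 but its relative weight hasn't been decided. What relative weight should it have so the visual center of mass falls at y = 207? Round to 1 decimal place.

Known weights sum to 2 + 1 + 6 + 8 + 8 + 2 = 27; their moment is 2·200 + 1·685 + 6·664 + 8·88 + 8·57 + 2·476 = 7181.
For the centroid to hit 207: (7181 + w·106) / (27 + w) = 207.
So w = (207·27 − 7181)/(106 − 207) = -1592/-101 ≈ 15.76.

w ≈ 15.8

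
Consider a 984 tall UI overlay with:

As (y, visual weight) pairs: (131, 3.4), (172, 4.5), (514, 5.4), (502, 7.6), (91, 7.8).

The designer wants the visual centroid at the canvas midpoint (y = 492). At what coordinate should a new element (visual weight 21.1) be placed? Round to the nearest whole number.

y ≈ 757

With the new element, Σw becomes 3.4 + 4.5 + 5.4 + 7.6 + 7.8 + 21.1 = 49.8.
y: need Σw·y = 49.8·492 = 24501.6. Existing = 3.4·131 + 4.5·172 + 5.4·514 + 7.6·502 + 7.8·91 = 8520.0. Remainder 15981.6 / 21.1 ≈ 757.42.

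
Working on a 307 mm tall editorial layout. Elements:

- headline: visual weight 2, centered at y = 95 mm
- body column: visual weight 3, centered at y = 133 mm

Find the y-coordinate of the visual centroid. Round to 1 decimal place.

Weights sum to 2 + 3 = 5.
Σw·y = 2·95 + 3·133 = 589, so ȳ = 589/5 ≈ 117.80.

y ≈ 117.8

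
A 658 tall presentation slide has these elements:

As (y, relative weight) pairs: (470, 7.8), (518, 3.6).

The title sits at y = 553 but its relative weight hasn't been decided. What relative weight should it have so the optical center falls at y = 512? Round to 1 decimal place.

Fixed elements: Σw = 7.8 + 3.6 = 11.4, Σw·y = 7.8·470 + 3.6·518 = 5530.8.
Set Σw·y/Σw = 512: (5530.8 + 553w) = 512·(11.4 + w).
So w = (512·11.4 − 5530.8)/(553 − 512) = 306.0/41 ≈ 7.46.

w ≈ 7.5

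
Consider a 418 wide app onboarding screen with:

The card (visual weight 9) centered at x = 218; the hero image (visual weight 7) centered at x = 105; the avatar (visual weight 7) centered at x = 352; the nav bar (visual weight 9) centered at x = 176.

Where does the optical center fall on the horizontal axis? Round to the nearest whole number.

Weights sum to 9 + 7 + 7 + 9 = 32.
x: (9·218 + 7·105 + 7·352 + 9·176) / 32 = 6745 / 32 ≈ 210.78

x ≈ 211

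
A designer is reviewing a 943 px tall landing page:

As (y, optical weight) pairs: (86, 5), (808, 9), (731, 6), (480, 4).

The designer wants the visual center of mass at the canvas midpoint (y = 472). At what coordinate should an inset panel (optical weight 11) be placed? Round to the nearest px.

With the inset panel, Σw becomes 5 + 9 + 6 + 4 + 11 = 35.
y: need Σw·y = 35·472 = 16520. Existing = 5·86 + 9·808 + 6·731 + 4·480 = 14008. Remainder 2512 / 11 ≈ 228.36.

y ≈ 228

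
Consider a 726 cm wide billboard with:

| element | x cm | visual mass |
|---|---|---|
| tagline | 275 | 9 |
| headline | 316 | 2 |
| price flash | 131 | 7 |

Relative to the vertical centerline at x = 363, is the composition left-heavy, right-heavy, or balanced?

Total weight = 9 + 2 + 7 = 18.
x: (9·275 + 2·316 + 7·131) / 18 = 4024 / 18 ≈ 223.56
223.6 lies left of the midline 363, so the layout is left-heavy.

left-heavy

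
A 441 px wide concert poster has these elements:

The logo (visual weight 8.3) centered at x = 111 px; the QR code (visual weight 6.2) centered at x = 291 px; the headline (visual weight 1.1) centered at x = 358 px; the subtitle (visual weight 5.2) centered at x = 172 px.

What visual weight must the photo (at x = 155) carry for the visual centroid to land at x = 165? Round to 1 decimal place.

w ≈ 58.2

Existing Σw = 20.8 (8.3 + 6.2 + 1.1 + 5.2); existing moment 8.3·111 + 6.2·291 + 1.1·358 + 5.2·172 = 4013.7.
For the centroid to hit 165: (4013.7 + w·155) / (20.8 + w) = 165.
Rearranging, w·(155 − 165) = 165·20.8 − 4013.7 = -581.7, so w ≈ -581.7/-10 = 58.17.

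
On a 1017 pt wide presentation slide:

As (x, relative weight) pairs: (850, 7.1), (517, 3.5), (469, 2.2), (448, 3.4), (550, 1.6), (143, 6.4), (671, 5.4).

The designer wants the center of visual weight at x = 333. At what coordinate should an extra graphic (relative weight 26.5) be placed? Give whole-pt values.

After adding the extra graphic, total weight = 7.1 + 3.5 + 2.2 + 3.4 + 1.6 + 6.4 + 5.4 + 26.5 = 56.1.
x: target moment 56.1×333 = 18681.3; current 7.1·850 + 3.5·517 + 2.2·469 + 3.4·448 + 1.6·550 + 6.4·143 + 5.4·671 = 15818.1; the extra graphic supplies 2863.2, so x = 2863.2/26.5 ≈ 108.05.

x ≈ 108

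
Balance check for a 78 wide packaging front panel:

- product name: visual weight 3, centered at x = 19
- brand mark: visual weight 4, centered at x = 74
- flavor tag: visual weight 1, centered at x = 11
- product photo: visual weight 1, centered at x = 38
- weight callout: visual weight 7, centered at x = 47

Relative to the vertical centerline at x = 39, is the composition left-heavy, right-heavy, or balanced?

right-heavy

Σw = 3 + 4 + 1 + 1 + 7 = 16.
Σw·x = 3·19 + 4·74 + 1·11 + 1·38 + 7·47 = 731, so x̄ = 731/16 ≈ 45.69.
45.7 vs midline 39 → right-heavy.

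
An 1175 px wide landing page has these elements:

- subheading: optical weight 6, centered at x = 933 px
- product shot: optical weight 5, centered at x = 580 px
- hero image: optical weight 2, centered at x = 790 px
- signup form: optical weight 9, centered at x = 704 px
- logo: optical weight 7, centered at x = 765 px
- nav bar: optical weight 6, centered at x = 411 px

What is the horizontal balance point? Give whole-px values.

x ≈ 692

Σw = 6 + 5 + 2 + 9 + 7 + 6 = 35.
Σw·x = 24235; x̄ = 24235/35 ≈ 692.43.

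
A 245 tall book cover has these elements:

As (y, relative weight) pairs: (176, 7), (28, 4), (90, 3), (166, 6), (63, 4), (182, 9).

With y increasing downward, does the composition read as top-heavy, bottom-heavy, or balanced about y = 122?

Σw = 7 + 4 + 3 + 6 + 4 + 9 = 33.
y: moment 4500 / weight 33 ≈ 136.36
136.4 lies below (larger y than) the midline 122, so the layout is bottom-heavy.

bottom-heavy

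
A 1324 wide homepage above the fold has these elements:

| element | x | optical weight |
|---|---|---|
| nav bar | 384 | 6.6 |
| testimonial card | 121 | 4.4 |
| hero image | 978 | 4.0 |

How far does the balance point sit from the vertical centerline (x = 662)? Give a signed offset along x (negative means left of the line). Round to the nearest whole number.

Σw = 6.6 + 4.4 + 4.0 = 15.0.
x-moment: 6.6·384 + 4.4·121 + 4.0·978 = 6978.8; centroid 6978.8/15.0 ≈ 465.25.
Offset from x = 662: 465.25 − 662 ≈ -196.75.

≈ -197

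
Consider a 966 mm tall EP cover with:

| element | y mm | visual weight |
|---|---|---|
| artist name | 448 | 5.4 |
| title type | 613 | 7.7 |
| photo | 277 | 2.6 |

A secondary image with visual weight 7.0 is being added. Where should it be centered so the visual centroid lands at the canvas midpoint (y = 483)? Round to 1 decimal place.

y ≈ 443.5

With the secondary image, Σw becomes 5.4 + 7.7 + 2.6 + 7.0 = 22.7.
y: need Σw·y = 22.7·483 = 10964.1. Existing = 5.4·448 + 7.7·613 + 2.6·277 = 7859.5. Remainder 3104.6 / 7.0 ≈ 443.51.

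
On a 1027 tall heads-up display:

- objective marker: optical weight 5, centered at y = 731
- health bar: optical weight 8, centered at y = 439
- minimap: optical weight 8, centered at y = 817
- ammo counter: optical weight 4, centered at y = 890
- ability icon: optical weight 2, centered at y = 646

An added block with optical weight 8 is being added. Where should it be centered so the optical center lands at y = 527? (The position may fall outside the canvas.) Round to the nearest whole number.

New total weight: (5 + 8 + 8 + 4 + 2) + 8 = 35.
Along y: (18555 + 8·y) / 35 = 527 (existing moment 5·731 + 8·439 + 8·817 + 4·890 + 2·646 = 18555) ⇒ y = (18445 − 18555) / 8 ≈ -13.75.

y ≈ -14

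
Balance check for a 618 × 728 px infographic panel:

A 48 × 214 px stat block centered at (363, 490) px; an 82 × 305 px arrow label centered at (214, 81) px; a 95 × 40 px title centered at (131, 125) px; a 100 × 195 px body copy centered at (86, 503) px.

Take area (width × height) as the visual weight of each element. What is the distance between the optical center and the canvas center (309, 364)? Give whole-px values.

≈ 135 px

Areas → weights: stat block 48·214 = 10272, arrow label 82·305 = 25010, title 95·40 = 3800, body copy 100·195 = 19500; Σw = 58582.
x-moment: 10272·363 + 25010·214 + 3800·131 + 19500·86 = 11255676; centroid 11255676/58582 ≈ 192.14.
y-moment: 10272·490 + 25010·81 + 3800·125 + 19500·503 = 17342590; centroid 17342590/58582 ≈ 296.04.
Offset from (309, 364): Δx ≈ -116.86, Δy ≈ -67.96; distance = √(Δx² + Δy²) ≈ 135.19.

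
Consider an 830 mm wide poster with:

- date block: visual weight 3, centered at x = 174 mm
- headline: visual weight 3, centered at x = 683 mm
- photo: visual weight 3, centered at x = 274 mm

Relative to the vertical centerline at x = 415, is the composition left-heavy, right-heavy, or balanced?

Weights sum to 3 + 3 + 3 = 9.
x: (3·174 + 3·683 + 3·274) / 9 = 3393 / 9 ≈ 377.00
377.0 lies left of the midline 415, so the layout is left-heavy.

left-heavy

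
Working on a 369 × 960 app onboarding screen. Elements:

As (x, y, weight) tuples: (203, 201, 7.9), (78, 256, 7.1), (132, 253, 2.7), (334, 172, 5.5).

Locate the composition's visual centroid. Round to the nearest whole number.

(188, 217)

Σw = 7.9 + 7.1 + 2.7 + 5.5 = 23.2.
x: (7.9·203 + 7.1·78 + 2.7·132 + 5.5·334) / 23.2 = 4350.9 / 23.2 ≈ 187.54
y: (7.9·201 + 7.1·256 + 2.7·253 + 5.5·172) / 23.2 = 5034.6 / 23.2 ≈ 217.01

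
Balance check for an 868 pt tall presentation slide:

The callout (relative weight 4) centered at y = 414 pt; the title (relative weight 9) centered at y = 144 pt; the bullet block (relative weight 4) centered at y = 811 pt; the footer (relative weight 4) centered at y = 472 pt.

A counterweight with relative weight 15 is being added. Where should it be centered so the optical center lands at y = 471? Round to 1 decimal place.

With the counterweight, Σw becomes 4 + 9 + 4 + 4 + 15 = 36.
Along y: (8084 + 15·y) / 36 = 471 (existing moment 4·414 + 9·144 + 4·811 + 4·472 = 8084) ⇒ y = (16956 − 8084) / 15 ≈ 591.47.

y ≈ 591.5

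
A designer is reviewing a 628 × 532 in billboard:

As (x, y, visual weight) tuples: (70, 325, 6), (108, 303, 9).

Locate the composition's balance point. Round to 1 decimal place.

Weights sum to 6 + 9 = 15.
x-moment: 6·70 + 9·108 = 1392; centroid 1392/15 ≈ 92.80.
y-moment: 6·325 + 9·303 = 4677; centroid 4677/15 ≈ 311.80.

(92.8, 311.8)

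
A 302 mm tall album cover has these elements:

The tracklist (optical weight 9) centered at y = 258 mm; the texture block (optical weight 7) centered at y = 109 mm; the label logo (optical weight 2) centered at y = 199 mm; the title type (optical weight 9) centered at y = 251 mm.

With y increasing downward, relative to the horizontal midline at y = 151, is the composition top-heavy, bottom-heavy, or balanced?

bottom-heavy

Σw = 9 + 7 + 2 + 9 = 27.
Σw·y = 9·258 + 7·109 + 2·199 + 9·251 = 5742, so ȳ = 5742/27 ≈ 212.67.
Since 212.7 is below (larger y than) 151, the composition reads bottom-heavy.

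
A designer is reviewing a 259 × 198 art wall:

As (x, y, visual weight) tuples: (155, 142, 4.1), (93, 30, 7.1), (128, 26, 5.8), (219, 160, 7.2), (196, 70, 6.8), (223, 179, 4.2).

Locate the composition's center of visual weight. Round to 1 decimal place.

(167.2, 94.5)

Total weight = 4.1 + 7.1 + 5.8 + 7.2 + 6.8 + 4.2 = 35.2.
Σw·x = 4.1·155 + 7.1·93 + 5.8·128 + 7.2·219 + 6.8·196 + 4.2·223 = 5884.4, so x̄ = 5884.4/35.2 ≈ 167.17.
Σw·y = 4.1·142 + 7.1·30 + 5.8·26 + 7.2·160 + 6.8·70 + 4.2·179 = 3325.8, so ȳ = 3325.8/35.2 ≈ 94.48.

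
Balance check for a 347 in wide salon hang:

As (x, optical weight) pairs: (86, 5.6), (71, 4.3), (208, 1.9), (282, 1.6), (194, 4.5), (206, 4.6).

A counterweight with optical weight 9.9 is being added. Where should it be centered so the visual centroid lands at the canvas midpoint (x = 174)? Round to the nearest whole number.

After adding the counterweight, total weight = 5.6 + 4.3 + 1.9 + 1.6 + 4.5 + 4.6 + 9.9 = 32.4.
x: need Σw·x = 32.4·174 = 5637.6. Existing = 5.6·86 + 4.3·71 + 1.9·208 + 1.6·282 + 4.5·194 + 4.6·206 = 3453.9. Remainder 2183.7 / 9.9 ≈ 220.58.

x ≈ 221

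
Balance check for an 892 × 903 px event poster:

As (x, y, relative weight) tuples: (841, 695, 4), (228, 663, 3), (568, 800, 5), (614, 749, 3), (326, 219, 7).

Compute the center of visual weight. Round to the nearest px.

Weights sum to 4 + 3 + 5 + 3 + 7 = 22.
Σw·x = 4·841 + 3·228 + 5·568 + 3·614 + 7·326 = 11012, so x̄ = 11012/22 ≈ 500.55.
Σw·y = 4·695 + 3·663 + 5·800 + 3·749 + 7·219 = 12549, so ȳ = 12549/22 ≈ 570.41.

(501, 570)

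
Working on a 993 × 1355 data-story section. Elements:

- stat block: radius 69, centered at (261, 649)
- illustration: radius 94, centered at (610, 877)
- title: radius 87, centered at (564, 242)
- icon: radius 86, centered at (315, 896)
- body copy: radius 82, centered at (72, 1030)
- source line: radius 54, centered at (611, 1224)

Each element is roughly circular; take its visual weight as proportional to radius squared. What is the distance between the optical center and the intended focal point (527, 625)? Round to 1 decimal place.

r² weights: stat block 69² = 4761, illustration 94² = 8836, title 87² = 7569, icon 86² = 7396, body copy 82² = 6724, source line 54² = 2916. Total = 38202.
Σw·x = 15497041; x̄ = 15497041/38202 ≈ 405.66.
y: moment 29792479 / weight 38202 ≈ 779.87
Offset from (527, 625): Δx ≈ -121.34, Δy ≈ 154.87; distance = √(Δx² + Δy²) ≈ 196.74.

≈ 196.7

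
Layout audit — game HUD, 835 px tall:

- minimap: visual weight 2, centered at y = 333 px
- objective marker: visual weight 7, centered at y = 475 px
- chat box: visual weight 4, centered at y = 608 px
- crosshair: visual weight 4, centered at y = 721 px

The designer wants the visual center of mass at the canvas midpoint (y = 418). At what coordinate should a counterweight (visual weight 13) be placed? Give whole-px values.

y ≈ 249

After adding the counterweight, total weight = 2 + 7 + 4 + 4 + 13 = 30.
Along y: (9307 + 13·y) / 30 = 418 (existing moment 2·333 + 7·475 + 4·608 + 4·721 = 9307) ⇒ y = (12540 − 9307) / 13 ≈ 248.69.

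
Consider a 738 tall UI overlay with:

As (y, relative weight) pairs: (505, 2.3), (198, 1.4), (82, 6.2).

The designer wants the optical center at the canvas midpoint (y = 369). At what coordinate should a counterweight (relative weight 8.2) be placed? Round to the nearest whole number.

After adding the counterweight, total weight = 2.3 + 1.4 + 6.2 + 8.2 = 18.1.
y: target moment 18.1×369 = 6678.9; current 2.3·505 + 1.4·198 + 6.2·82 = 1947.1; the counterweight supplies 4731.8, so y = 4731.8/8.2 ≈ 577.05.

y ≈ 577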